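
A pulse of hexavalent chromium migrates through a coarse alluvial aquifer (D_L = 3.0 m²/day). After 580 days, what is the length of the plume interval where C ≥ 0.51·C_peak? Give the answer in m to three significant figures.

137 m

The plume is Gaussian with σ = √(2Dt) = √(2 × 3.0 × 580) = 58.99 m.
C/C_peak = exp(−Δx²/(2σ²)) = 0.51 ⇒ Δx = σ·√(−2 ln 0.51) = 58.99 × 1.160 = 68.43 m.
Width = 2Δx = 137 m.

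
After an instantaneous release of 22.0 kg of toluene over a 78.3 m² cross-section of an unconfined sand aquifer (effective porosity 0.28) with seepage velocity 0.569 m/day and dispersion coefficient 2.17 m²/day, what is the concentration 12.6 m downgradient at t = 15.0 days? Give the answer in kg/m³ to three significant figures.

For an instantaneous plane source, C(x,t) = M/(n_e·A·√(4πDt)) · exp(−(x−vt)²/(4Dt)), with n_e·A the pore (flow) area.
Plume center vt = 0.569 × 15.0 = 8.535 m, so the well at 12.6 m is 4.065 m downgradient of the peak.
√(4πDt) = 20.22 m, giving peak height M/(n_e·A·√(4πDt)) = 22.0/(0.28 × 78.3 × 20.22) = 0.04963 kg/m³.
(x−vt)²/(4Dt) = (4.065)²/(4 × 2.17 × 15.0) = 0.1269; exp(−0.1269) = 0.8808.
C = 0.04963 × 0.8808 = 0.0437 kg/m³.

0.0437 kg/m³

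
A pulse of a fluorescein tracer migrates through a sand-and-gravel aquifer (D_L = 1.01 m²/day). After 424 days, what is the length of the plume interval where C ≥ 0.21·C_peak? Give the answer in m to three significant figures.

103 m

The plume is Gaussian with σ = √(2Dt) = √(2 × 1.01 × 424) = 29.27 m.
C/C_peak = exp(−Δx²/(2σ²)) = 0.21 ⇒ Δx = σ·√(−2 ln 0.21) = 29.27 × 1.767 = 51.72 m.
Width = 2Δx = 103 m.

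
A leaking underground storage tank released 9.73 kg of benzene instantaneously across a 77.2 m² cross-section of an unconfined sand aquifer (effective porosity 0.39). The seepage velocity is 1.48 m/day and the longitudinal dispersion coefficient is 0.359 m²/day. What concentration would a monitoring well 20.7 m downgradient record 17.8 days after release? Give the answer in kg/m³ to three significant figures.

For an instantaneous plane source, C(x,t) = M/(n_e·A·√(4πDt)) · exp(−(x−vt)²/(4Dt)), with n_e·A the pore (flow) area.
Plume center vt = 1.48 × 17.8 = 26.344 m, so the well at 20.7 m is 5.644 m upgradient of the peak.
√(4πDt) = 8.961 m, giving peak height M/(n_e·A·√(4πDt)) = 9.73/(0.39 × 77.2 × 8.961) = 0.03606 kg/m³.
(x−vt)²/(4Dt) = (-5.644)²/(4 × 0.359 × 17.8) = 1.246; exp(−1.246) = 0.2877.
C = 0.03606 × 0.2877 = 0.0104 kg/m³.

0.0104 kg/m³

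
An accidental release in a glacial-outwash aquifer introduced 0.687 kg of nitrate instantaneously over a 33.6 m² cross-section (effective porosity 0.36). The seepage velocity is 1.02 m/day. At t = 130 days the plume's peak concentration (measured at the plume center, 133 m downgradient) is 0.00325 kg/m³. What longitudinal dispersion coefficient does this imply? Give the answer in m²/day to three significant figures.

0.187 m²/day

At the plume center C_max = M/(n_e·A·√(4πDt)), so D = M²/(4πt·(n_e·A·C_max)²).
n_e·A·C_max = 0.36 × 33.6 × 0.00325 = 0.03931 kg/m.
D = 0.687²/(4π × 130 × 0.03931²) = 0.187 m²/day.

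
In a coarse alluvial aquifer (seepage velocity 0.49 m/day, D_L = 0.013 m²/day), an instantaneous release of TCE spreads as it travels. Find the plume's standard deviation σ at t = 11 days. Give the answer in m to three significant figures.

0.535 m

Dispersive spreading gives a Gaussian with σ² = 2Dt; advection only shifts the center.
σ = √(2 × 0.013 × 11) = 0.535 m.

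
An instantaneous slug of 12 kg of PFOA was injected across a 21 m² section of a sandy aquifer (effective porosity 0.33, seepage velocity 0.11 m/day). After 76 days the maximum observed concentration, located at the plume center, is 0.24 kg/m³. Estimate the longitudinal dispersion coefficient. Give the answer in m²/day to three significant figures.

0.0545 m²/day

At the plume center C_max = M/(n_e·A·√(4πDt)), so D = M²/(4πt·(n_e·A·C_max)²).
n_e·A·C_max = 0.33 × 21 × 0.24 = 1.663 kg/m.
D = 12²/(4π × 76 × 1.663²) = 0.0545 m²/day.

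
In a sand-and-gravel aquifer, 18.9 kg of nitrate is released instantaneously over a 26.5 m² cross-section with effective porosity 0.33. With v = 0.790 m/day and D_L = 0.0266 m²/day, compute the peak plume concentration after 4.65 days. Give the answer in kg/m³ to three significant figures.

1.73 kg/m³

The peak of an instantaneous 1D plume sits at x = vt; there the Gaussian factor is 1 and C_max = M/(n_e·A·√(4πDt)), where n_e·A is the pore area the mass is dissolved in.
√(4πDt) = √(4π × 0.0266 × 4.65) = 1.247 m, so C_max = 18.9/(0.33 × 26.5 × 1.247) = 1.73 kg/m³.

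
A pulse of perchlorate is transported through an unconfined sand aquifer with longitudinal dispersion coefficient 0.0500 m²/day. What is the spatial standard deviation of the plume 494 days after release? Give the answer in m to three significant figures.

7.03 m

Dispersive spreading gives a Gaussian with σ² = 2Dt; advection only shifts the center.
σ = √(2 × 0.0500 × 494) = 7.03 m.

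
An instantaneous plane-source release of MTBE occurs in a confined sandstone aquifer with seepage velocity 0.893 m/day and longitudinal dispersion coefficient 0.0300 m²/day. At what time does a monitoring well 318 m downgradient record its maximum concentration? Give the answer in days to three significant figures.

For the 1D instantaneous-source solution, setting ∂C/∂t = 0 at fixed x gives v²t² + 2Dt − x² = 0, so t = (√(D² + v²x²) − D)/v².
√(D² + v²x²) = √(0.0300² + 0.893² × 318²) = 284.0; v² = 0.797449.
t = (284.0 − 0.0300)/0.797449 = 356 days (vs. the pure-advection estimate x/v = 356 d).

356 days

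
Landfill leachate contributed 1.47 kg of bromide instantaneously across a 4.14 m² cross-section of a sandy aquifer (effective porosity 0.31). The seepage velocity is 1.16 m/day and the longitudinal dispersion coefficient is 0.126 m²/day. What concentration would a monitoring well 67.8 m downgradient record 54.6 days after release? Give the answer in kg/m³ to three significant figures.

0.0597 kg/m³

For an instantaneous plane source, C(x,t) = M/(n_e·A·√(4πDt)) · exp(−(x−vt)²/(4Dt)), with n_e·A the pore (flow) area.
Plume center vt = 1.16 × 54.6 = 63.336 m, so the well at 67.8 m is 4.464 m downgradient of the peak.
√(4πDt) = 9.298 m, giving peak height M/(n_e·A·√(4πDt)) = 1.47/(0.31 × 4.14 × 9.298) = 0.1232 kg/m³.
(x−vt)²/(4Dt) = (4.464)²/(4 × 0.126 × 54.6) = 0.7241; exp(−0.7241) = 0.4848.
C = 0.1232 × 0.4848 = 0.0597 kg/m³.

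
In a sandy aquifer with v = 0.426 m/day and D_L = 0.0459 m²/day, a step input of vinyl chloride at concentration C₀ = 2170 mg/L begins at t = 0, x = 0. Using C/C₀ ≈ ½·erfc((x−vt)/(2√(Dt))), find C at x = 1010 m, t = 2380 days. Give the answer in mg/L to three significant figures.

For a continuous step input, C/C₀ ≈ ½·erfc((x−vt)/(2√(Dt))).
vt = 0.426 × 2380 = 1013.88 m and 2√(Dt) = 2√(0.0459 × 2380) = 20.90 m.
Argument (x−vt)/(2√(Dt)) = (1010 − 1013.88)/20.90 = -0.1856; ½·erfc(-0.1856) = 0.6035.
C = 2170 × 0.6035 = 1310 mg/L.

1310 mg/L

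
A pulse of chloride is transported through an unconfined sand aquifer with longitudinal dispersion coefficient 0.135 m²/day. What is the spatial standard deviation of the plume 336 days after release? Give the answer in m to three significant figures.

Dispersive spreading gives a Gaussian with σ² = 2Dt; advection only shifts the center.
σ = √(2 × 0.135 × 336) = 9.52 m.

9.52 m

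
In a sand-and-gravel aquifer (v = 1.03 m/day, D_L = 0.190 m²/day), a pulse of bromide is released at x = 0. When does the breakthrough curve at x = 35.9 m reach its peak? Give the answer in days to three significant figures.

For the 1D instantaneous-source solution, setting ∂C/∂t = 0 at fixed x gives v²t² + 2Dt − x² = 0, so t = (√(D² + v²x²) − D)/v².
√(D² + v²x²) = √(0.190² + 1.03² × 35.9²) = 36.98; v² = 1.0609.
t = (36.98 − 0.190)/1.0609 = 34.7 days (vs. the pure-advection estimate x/v = 34.9 d).

34.7 days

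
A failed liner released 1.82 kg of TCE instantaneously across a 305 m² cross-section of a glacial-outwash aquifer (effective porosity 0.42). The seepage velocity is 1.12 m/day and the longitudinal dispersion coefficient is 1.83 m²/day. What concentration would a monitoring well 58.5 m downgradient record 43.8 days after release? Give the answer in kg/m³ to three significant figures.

For an instantaneous plane source, C(x,t) = M/(n_e·A·√(4πDt)) · exp(−(x−vt)²/(4Dt)), with n_e·A the pore (flow) area.
Plume center vt = 1.12 × 43.8 = 49.056 m, so the well at 58.5 m is 9.444 m downgradient of the peak.
√(4πDt) = 31.74 m, giving peak height M/(n_e·A·√(4πDt)) = 1.82/(0.42 × 305 × 31.74) = 0.0004476 kg/m³.
(x−vt)²/(4Dt) = (9.444)²/(4 × 1.83 × 43.8) = 0.2782; exp(−0.2782) = 0.7571.
C = 0.0004476 × 0.7571 = 0.000339 kg/m³.

0.000339 kg/m³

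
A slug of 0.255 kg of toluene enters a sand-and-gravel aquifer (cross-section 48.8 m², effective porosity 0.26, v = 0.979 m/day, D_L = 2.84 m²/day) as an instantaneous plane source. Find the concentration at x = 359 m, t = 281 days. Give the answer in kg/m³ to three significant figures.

2.21e-05 kg/m³

For an instantaneous plane source, C(x,t) = M/(n_e·A·√(4πDt)) · exp(−(x−vt)²/(4Dt)), with n_e·A the pore (flow) area.
Plume center vt = 0.979 × 281 = 275.099 m, so the well at 359 m is 83.901 m downgradient of the peak.
√(4πDt) = 100.1 m, giving peak height M/(n_e·A·√(4πDt)) = 0.255/(0.26 × 48.8 × 100.1) = 0.0002008 kg/m³.
(x−vt)²/(4Dt) = (83.901)²/(4 × 2.84 × 281) = 2.205; exp(−2.205) = 0.1103.
C = 0.0002008 × 0.1103 = 2.21e-05 kg/m³.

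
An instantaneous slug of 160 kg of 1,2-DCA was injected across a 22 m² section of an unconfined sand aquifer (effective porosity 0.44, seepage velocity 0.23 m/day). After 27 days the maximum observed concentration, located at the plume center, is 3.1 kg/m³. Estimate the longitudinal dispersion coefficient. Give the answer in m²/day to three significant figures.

0.0838 m²/day

At the plume center C_max = M/(n_e·A·√(4πDt)), so D = M²/(4πt·(n_e·A·C_max)²).
n_e·A·C_max = 0.44 × 22 × 3.1 = 30.01 kg/m.
D = 160²/(4π × 27 × 30.01²) = 0.0838 m²/day.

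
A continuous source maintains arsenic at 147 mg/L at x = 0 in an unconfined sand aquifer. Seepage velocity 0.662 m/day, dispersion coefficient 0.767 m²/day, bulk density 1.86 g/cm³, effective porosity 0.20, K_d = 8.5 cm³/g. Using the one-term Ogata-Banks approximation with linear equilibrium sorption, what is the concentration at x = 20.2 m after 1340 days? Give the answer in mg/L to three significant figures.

5.29 mg/L

Retardation factor R = 1 + ρ_b·K_d/n = 1 + 1.86 × 8.5/0.20 = 80.05.
Sorption retards both mechanisms: v_R = v/R = 0.008270 m/day, D_R = D/R = 0.009582 m²/day.
v_R·t = 0.008270 × 1340 = 11.0818 m; 2√(D_R t) = 7.167 m; argument = (20.2 − 11.0818)/7.167 = 1.272.
C = C₀ × ½·erfc(1.272) = 147 × 0.03602 = 5.29 mg/L.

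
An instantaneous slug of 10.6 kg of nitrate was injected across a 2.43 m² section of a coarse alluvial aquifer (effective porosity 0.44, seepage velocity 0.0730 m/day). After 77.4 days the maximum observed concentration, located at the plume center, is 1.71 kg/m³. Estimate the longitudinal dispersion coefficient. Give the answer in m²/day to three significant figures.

0.0346 m²/day

At the plume center C_max = M/(n_e·A·√(4πDt)), so D = M²/(4πt·(n_e·A·C_max)²).
n_e·A·C_max = 0.44 × 2.43 × 1.71 = 1.828 kg/m.
D = 10.6²/(4π × 77.4 × 1.828²) = 0.0346 m²/day.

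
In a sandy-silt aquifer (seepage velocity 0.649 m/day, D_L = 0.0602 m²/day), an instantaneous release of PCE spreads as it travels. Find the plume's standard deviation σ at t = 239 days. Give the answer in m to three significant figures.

5.36 m

Dispersive spreading gives a Gaussian with σ² = 2Dt; advection only shifts the center.
σ = √(2 × 0.0602 × 239) = 5.36 m.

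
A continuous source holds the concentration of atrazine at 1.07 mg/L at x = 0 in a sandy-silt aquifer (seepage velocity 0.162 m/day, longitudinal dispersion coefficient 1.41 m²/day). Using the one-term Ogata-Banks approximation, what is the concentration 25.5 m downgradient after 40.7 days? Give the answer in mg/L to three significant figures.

For a continuous step input, C/C₀ ≈ ½·erfc((x−vt)/(2√(Dt))).
vt = 0.162 × 40.7 = 6.5934 m and 2√(Dt) = 2√(1.41 × 40.7) = 15.15 m.
Argument (x−vt)/(2√(Dt)) = (25.5 − 6.5934)/15.15 = 1.248; ½·erfc(1.248) = 0.03879.
C = 1.07 × 0.03879 = 0.0415 mg/L.

0.0415 mg/L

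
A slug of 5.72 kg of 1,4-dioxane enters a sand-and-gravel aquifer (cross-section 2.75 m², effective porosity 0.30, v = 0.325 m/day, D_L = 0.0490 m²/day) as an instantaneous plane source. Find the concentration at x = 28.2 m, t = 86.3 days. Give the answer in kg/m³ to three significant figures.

For an instantaneous plane source, C(x,t) = M/(n_e·A·√(4πDt)) · exp(−(x−vt)²/(4Dt)), with n_e·A the pore (flow) area.
Plume center vt = 0.325 × 86.3 = 28.0475 m, so the well at 28.2 m is 0.1525 m downgradient of the peak.
√(4πDt) = 7.290 m, giving peak height M/(n_e·A·√(4πDt)) = 5.72/(0.30 × 2.75 × 7.290) = 0.9511 kg/m³.
(x−vt)²/(4Dt) = (0.1525)²/(4 × 0.0490 × 86.3) = 0.001375; exp(−0.001375) = 0.9986.
C = 0.9511 × 0.9986 = 0.950 kg/m³.

0.950 kg/m³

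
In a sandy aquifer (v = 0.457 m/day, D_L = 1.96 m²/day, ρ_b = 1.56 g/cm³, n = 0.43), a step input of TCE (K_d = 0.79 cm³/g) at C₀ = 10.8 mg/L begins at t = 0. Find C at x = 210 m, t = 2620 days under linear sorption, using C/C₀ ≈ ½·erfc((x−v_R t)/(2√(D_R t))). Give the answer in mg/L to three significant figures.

10.5 mg/L

Retardation factor R = 1 + ρ_b·K_d/n = 1 + 1.56 × 0.79/0.43 = 3.866.
Sorption retards both mechanisms: v_R = v/R = 0.1182 m/day, D_R = D/R = 0.5070 m²/day.
v_R·t = 0.1182 × 2620 = 309.684 m; 2√(D_R t) = 72.89 m; argument = (210 − 309.684)/72.89 = -1.368.
C = C₀ × ½·erfc(-1.368) = 10.8 × 0.9735 = 10.5 mg/L.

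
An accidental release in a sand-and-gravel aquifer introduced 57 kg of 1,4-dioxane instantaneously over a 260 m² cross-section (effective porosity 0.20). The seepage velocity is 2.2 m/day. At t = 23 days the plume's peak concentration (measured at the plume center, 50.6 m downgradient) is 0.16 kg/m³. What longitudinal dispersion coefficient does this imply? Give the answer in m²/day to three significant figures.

At the plume center C_max = M/(n_e·A·√(4πDt)), so D = M²/(4πt·(n_e·A·C_max)²).
n_e·A·C_max = 0.20 × 260 × 0.16 = 8.320 kg/m.
D = 57²/(4π × 23 × 8.320²) = 0.162 m²/day.

0.162 m²/day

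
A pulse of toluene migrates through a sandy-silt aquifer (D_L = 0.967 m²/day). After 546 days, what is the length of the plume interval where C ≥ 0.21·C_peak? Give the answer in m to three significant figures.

The plume is Gaussian with σ = √(2Dt) = √(2 × 0.967 × 546) = 32.50 m.
C/C_peak = exp(−Δx²/(2σ²)) = 0.21 ⇒ Δx = σ·√(−2 ln 0.21) = 32.50 × 1.767 = 57.43 m.
Width = 2Δx = 115 m.

115 m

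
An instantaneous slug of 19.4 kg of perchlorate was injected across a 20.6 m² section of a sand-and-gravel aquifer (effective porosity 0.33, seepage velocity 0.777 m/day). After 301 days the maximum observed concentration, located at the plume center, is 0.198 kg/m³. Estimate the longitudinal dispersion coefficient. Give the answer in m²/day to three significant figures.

0.0549 m²/day

At the plume center C_max = M/(n_e·A·√(4πDt)), so D = M²/(4πt·(n_e·A·C_max)²).
n_e·A·C_max = 0.33 × 20.6 × 0.198 = 1.346 kg/m.
D = 19.4²/(4π × 301 × 1.346²) = 0.0549 m²/day.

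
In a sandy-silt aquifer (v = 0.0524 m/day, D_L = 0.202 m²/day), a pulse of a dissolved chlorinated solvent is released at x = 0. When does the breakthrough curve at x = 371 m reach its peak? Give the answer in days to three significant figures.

For the 1D instantaneous-source solution, setting ∂C/∂t = 0 at fixed x gives v²t² + 2Dt − x² = 0, so t = (√(D² + v²x²) − D)/v².
√(D² + v²x²) = √(0.202² + 0.0524² × 371²) = 19.44; v² = 0.00274576.
t = (19.44 − 0.202)/0.00274576 = 7010 days (vs. the pure-advection estimate x/v = 7080 d).

7010 days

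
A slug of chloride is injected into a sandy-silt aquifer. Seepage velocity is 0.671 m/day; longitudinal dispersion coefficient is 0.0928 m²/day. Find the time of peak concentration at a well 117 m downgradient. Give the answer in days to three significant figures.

174 days

For the 1D instantaneous-source solution, setting ∂C/∂t = 0 at fixed x gives v²t² + 2Dt − x² = 0, so t = (√(D² + v²x²) − D)/v².
√(D² + v²x²) = √(0.0928² + 0.671² × 117²) = 78.51; v² = 0.450241.
t = (78.51 − 0.0928)/0.450241 = 174 days (vs. the pure-advection estimate x/v = 174 d).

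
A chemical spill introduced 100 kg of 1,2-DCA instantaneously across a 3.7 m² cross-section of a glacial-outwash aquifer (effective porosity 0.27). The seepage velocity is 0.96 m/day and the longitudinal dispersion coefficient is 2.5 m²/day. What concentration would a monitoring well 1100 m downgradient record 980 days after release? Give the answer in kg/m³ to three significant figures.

0.0430 kg/m³

For an instantaneous plane source, C(x,t) = M/(n_e·A·√(4πDt)) · exp(−(x−vt)²/(4Dt)), with n_e·A the pore (flow) area.
Plume center vt = 0.96 × 980 = 940.8 m, so the well at 1100 m is 159.2 m downgradient of the peak.
√(4πDt) = 175.5 m, giving peak height M/(n_e·A·√(4πDt)) = 100/(0.27 × 3.7 × 175.5) = 0.5704 kg/m³.
(x−vt)²/(4Dt) = (159.2)²/(4 × 2.5 × 980) = 2.586; exp(−2.586) = 0.07532.
C = 0.5704 × 0.07532 = 0.0430 kg/m³.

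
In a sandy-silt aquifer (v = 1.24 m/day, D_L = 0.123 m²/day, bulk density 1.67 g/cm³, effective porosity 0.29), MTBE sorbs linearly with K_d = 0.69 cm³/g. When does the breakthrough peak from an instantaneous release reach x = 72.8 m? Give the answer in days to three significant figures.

Retardation factor R = 1 + ρ_b·K_d/n = 1 + 1.67 × 0.69/0.29 = 4.973.
Sorption retards both mechanisms: v_R = v/R = 0.2493 m/day, D_R = D/R = 0.02473 m²/day.
Peak time from v_R²t² + 2D_R t − x² = 0: t = (√(D_R² + v_R²x²) − D_R)/v_R².
√(D_R² + v_R²x²) = √(0.02473² + 0.2493² × 72.8²) = 18.15; v_R² = 0.06215.
t = (18.15 − 0.02473)/0.06215 = 292 days.

292 days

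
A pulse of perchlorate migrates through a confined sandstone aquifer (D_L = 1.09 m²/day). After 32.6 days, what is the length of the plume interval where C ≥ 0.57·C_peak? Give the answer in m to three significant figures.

The plume is Gaussian with σ = √(2Dt) = √(2 × 1.09 × 32.6) = 8.430 m.
C/C_peak = exp(−Δx²/(2σ²)) = 0.57 ⇒ Δx = σ·√(−2 ln 0.57) = 8.430 × 1.060 = 8.936 m.
Width = 2Δx = 17.9 m.

17.9 m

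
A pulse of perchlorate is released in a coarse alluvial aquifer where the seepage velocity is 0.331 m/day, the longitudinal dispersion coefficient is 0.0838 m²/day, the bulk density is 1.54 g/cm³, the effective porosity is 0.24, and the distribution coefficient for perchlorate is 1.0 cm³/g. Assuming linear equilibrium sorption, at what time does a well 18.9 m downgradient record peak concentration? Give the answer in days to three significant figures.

418 days

Retardation factor R = 1 + ρ_b·K_d/n = 1 + 1.54 × 1.0/0.24 = 7.417.
Sorption retards both mechanisms: v_R = v/R = 0.04463 m/day, D_R = D/R = 0.01130 m²/day.
Peak time from v_R²t² + 2D_R t − x² = 0: t = (√(D_R² + v_R²x²) − D_R)/v_R².
√(D_R² + v_R²x²) = √(0.01130² + 0.04463² × 18.9²) = 0.8436; v_R² = 0.001992.
t = (0.8436 − 0.01130)/0.001992 = 418 days.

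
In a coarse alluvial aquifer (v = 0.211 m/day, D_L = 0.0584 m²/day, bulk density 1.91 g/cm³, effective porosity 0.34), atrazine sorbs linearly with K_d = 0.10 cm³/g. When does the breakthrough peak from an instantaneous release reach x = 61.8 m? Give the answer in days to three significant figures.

Retardation factor R = 1 + ρ_b·K_d/n = 1 + 1.91 × 0.10/0.34 = 1.562.
Sorption retards both mechanisms: v_R = v/R = 0.1351 m/day, D_R = D/R = 0.03739 m²/day.
Peak time from v_R²t² + 2D_R t − x² = 0: t = (√(D_R² + v_R²x²) − D_R)/v_R².
√(D_R² + v_R²x²) = √(0.03739² + 0.1351² × 61.8²) = 8.349; v_R² = 0.01825.
t = (8.349 − 0.03739)/0.01825 = 455 days.

455 days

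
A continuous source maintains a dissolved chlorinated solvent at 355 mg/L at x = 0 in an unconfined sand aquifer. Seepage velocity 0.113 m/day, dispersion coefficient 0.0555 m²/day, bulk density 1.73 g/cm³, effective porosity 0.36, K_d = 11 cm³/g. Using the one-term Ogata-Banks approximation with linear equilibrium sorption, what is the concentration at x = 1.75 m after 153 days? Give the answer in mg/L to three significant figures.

Retardation factor R = 1 + ρ_b·K_d/n = 1 + 1.73 × 11/0.36 = 53.86.
Sorption retards both mechanisms: v_R = v/R = 0.002098 m/day, D_R = D/R = 0.001030 m²/day.
v_R·t = 0.002098 × 153 = 0.320994 m; 2√(D_R t) = 0.7940 m; argument = (1.75 − 0.320994)/0.7940 = 1.800.
C = C₀ × ½·erfc(1.800) = 355 × 0.005455 = 1.94 mg/L.

1.94 mg/L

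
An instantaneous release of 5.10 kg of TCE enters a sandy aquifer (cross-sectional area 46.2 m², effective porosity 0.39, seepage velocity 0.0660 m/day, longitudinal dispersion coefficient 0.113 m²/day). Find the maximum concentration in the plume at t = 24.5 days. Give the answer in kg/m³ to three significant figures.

The peak of an instantaneous 1D plume sits at x = vt; there the Gaussian factor is 1 and C_max = M/(n_e·A·√(4πDt)), where n_e·A is the pore area the mass is dissolved in.
√(4πDt) = √(4π × 0.113 × 24.5) = 5.898 m, so C_max = 5.10/(0.39 × 46.2 × 5.898) = 0.0480 kg/m³.

0.0480 kg/m³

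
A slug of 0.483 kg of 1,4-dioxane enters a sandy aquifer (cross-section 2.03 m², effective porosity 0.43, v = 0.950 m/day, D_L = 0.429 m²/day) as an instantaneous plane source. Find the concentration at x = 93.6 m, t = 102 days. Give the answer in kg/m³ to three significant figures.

For an instantaneous plane source, C(x,t) = M/(n_e·A·√(4πDt)) · exp(−(x−vt)²/(4Dt)), with n_e·A the pore (flow) area.
Plume center vt = 0.950 × 102 = 96.9 m, so the well at 93.6 m is 3.3 m upgradient of the peak.
√(4πDt) = 23.45 m, giving peak height M/(n_e·A·√(4πDt)) = 0.483/(0.43 × 2.03 × 23.45) = 0.02360 kg/m³.
(x−vt)²/(4Dt) = (-3.3)²/(4 × 0.429 × 102) = 0.06222; exp(−0.06222) = 0.9397.
C = 0.02360 × 0.9397 = 0.0222 kg/m³.

0.0222 kg/m³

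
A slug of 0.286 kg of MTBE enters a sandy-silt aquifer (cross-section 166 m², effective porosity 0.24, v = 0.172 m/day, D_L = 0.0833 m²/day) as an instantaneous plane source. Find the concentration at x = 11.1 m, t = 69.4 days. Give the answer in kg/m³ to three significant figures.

For an instantaneous plane source, C(x,t) = M/(n_e·A·√(4πDt)) · exp(−(x−vt)²/(4Dt)), with n_e·A the pore (flow) area.
Plume center vt = 0.172 × 69.4 = 11.9368 m, so the well at 11.1 m is 0.8368 m upgradient of the peak.
√(4πDt) = 8.523 m, giving peak height M/(n_e·A·√(4πDt)) = 0.286/(0.24 × 166 × 8.523) = 0.0008423 kg/m³.
(x−vt)²/(4Dt) = (-0.8368)²/(4 × 0.0833 × 69.4) = 0.03028; exp(−0.03028) = 0.9702.
C = 0.0008423 × 0.9702 = 0.000817 kg/m³.

0.000817 kg/m³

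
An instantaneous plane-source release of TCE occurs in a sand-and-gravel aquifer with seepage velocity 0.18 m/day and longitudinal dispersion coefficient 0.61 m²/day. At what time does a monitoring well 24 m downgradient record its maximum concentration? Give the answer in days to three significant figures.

For the 1D instantaneous-source solution, setting ∂C/∂t = 0 at fixed x gives v²t² + 2Dt − x² = 0, so t = (√(D² + v²x²) − D)/v².
√(D² + v²x²) = √(0.61² + 0.18² × 24²) = 4.363; v² = 0.0324.
t = (4.363 − 0.61)/0.0324 = 116 days (vs. the pure-advection estimate x/v = 133 d).

116 days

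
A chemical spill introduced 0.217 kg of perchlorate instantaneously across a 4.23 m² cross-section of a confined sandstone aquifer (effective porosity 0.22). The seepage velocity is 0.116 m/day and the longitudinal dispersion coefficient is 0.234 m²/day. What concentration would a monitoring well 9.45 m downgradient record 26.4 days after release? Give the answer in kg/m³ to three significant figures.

0.00508 kg/m³

For an instantaneous plane source, C(x,t) = M/(n_e·A·√(4πDt)) · exp(−(x−vt)²/(4Dt)), with n_e·A the pore (flow) area.
Plume center vt = 0.116 × 26.4 = 3.0624 m, so the well at 9.45 m is 6.3876 m downgradient of the peak.
√(4πDt) = 8.811 m, giving peak height M/(n_e·A·√(4πDt)) = 0.217/(0.22 × 4.23 × 8.811) = 0.02646 kg/m³.
(x−vt)²/(4Dt) = (6.3876)²/(4 × 0.234 × 26.4) = 1.651; exp(−1.651) = 0.1919.
C = 0.02646 × 0.1919 = 0.00508 kg/m³.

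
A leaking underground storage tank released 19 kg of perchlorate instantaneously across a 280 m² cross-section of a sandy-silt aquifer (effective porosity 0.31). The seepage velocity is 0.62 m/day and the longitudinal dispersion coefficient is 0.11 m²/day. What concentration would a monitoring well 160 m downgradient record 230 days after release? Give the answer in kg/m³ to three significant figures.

0.000616 kg/m³

For an instantaneous plane source, C(x,t) = M/(n_e·A·√(4πDt)) · exp(−(x−vt)²/(4Dt)), with n_e·A the pore (flow) area.
Plume center vt = 0.62 × 230 = 142.6 m, so the well at 160 m is 17.4 m downgradient of the peak.
√(4πDt) = 17.83 m, giving peak height M/(n_e·A·√(4πDt)) = 19/(0.31 × 280 × 17.83) = 0.01228 kg/m³.
(x−vt)²/(4Dt) = (17.4)²/(4 × 0.11 × 230) = 2.992; exp(−2.992) = 0.05019.
C = 0.01228 × 0.05019 = 0.000616 kg/m³.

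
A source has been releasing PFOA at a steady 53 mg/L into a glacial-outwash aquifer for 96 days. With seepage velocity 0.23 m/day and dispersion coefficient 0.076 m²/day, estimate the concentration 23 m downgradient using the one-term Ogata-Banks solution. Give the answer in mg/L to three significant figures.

For a continuous step input, C/C₀ ≈ ½·erfc((x−vt)/(2√(Dt))).
vt = 0.23 × 96 = 22.08 m and 2√(Dt) = 2√(0.076 × 96) = 5.402 m.
Argument (x−vt)/(2√(Dt)) = (23 − 22.08)/5.402 = 0.1703; ½·erfc(0.1703) = 0.4048.
C = 53 × 0.4048 = 21.5 mg/L.

21.5 mg/L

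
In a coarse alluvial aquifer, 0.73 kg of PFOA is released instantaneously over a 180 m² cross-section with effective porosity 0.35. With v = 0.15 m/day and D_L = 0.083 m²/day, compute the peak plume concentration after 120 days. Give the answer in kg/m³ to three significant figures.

0.00104 kg/m³

The peak of an instantaneous 1D plume sits at x = vt; there the Gaussian factor is 1 and C_max = M/(n_e·A·√(4πDt)), where n_e·A is the pore area the mass is dissolved in.
√(4πDt) = √(4π × 0.083 × 120) = 11.19 m, so C_max = 0.73/(0.35 × 180 × 11.19) = 0.00104 kg/m³.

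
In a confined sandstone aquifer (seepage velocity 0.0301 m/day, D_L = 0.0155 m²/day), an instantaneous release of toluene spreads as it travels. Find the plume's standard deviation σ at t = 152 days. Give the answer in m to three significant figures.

Dispersive spreading gives a Gaussian with σ² = 2Dt; advection only shifts the center.
σ = √(2 × 0.0155 × 152) = 2.17 m.

2.17 m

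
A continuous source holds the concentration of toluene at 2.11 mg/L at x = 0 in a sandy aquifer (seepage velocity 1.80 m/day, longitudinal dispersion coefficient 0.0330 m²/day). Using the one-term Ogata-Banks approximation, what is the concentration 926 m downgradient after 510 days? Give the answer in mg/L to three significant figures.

For a continuous step input, C/C₀ ≈ ½·erfc((x−vt)/(2√(Dt))).
vt = 1.80 × 510 = 918 m and 2√(Dt) = 2√(0.0330 × 510) = 8.205 m.
Argument (x−vt)/(2√(Dt)) = (926 − 918)/8.205 = 0.9750; ½·erfc(0.9750) = 0.08397.
C = 2.11 × 0.08397 = 0.177 mg/L.

0.177 mg/L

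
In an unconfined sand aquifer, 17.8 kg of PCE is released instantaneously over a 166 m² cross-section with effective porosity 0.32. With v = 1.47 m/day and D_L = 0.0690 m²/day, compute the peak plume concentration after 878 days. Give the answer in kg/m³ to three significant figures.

The peak of an instantaneous 1D plume sits at x = vt; there the Gaussian factor is 1 and C_max = M/(n_e·A·√(4πDt)), where n_e·A is the pore area the mass is dissolved in.
√(4πDt) = √(4π × 0.0690 × 878) = 27.59 m, so C_max = 17.8/(0.32 × 166 × 27.59) = 0.0121 kg/m³.

0.0121 kg/m³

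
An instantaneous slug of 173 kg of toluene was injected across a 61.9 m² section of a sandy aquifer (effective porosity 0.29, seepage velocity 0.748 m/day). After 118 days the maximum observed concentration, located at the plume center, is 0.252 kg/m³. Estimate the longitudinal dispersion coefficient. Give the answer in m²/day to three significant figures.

At the plume center C_max = M/(n_e·A·√(4πDt)), so D = M²/(4πt·(n_e·A·C_max)²).
n_e·A·C_max = 0.29 × 61.9 × 0.252 = 4.524 kg/m.
D = 173²/(4π × 118 × 4.524²) = 0.986 m²/day.

0.986 m²/day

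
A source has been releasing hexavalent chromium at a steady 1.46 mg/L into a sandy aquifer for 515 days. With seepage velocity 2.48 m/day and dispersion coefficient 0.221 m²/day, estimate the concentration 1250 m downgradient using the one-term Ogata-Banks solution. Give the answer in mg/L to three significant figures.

1.41 mg/L

For a continuous step input, C/C₀ ≈ ½·erfc((x−vt)/(2√(Dt))).
vt = 2.48 × 515 = 1277.2 m and 2√(Dt) = 2√(0.221 × 515) = 21.34 m.
Argument (x−vt)/(2√(Dt)) = (1250 − 1277.2)/21.34 = -1.275; ½·erfc(-1.275) = 0.9643.
C = 1.46 × 0.9643 = 1.41 mg/L.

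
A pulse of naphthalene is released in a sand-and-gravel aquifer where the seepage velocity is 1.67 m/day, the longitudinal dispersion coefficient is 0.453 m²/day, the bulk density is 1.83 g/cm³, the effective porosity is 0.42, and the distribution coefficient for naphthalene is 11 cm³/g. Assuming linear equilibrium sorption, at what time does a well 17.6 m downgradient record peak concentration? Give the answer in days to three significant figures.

508 days

Retardation factor R = 1 + ρ_b·K_d/n = 1 + 1.83 × 11/0.42 = 48.93.
Sorption retards both mechanisms: v_R = v/R = 0.03413 m/day, D_R = D/R = 0.009258 m²/day.
Peak time from v_R²t² + 2D_R t − x² = 0: t = (√(D_R² + v_R²x²) − D_R)/v_R².
√(D_R² + v_R²x²) = √(0.009258² + 0.03413² × 17.6²) = 0.6008; v_R² = 0.001165.
t = (0.6008 − 0.009258)/0.001165 = 508 days.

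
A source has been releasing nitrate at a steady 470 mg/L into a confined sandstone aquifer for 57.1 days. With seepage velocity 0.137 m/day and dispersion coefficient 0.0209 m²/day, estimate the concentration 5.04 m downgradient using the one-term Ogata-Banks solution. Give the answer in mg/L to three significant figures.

453 mg/L

For a continuous step input, C/C₀ ≈ ½·erfc((x−vt)/(2√(Dt))).
vt = 0.137 × 57.1 = 7.8227 m and 2√(Dt) = 2√(0.0209 × 57.1) = 2.185 m.
Argument (x−vt)/(2√(Dt)) = (5.04 − 7.8227)/2.185 = -1.274; ½·erfc(-1.274) = 0.9642.
C = 470 × 0.9642 = 453 mg/L.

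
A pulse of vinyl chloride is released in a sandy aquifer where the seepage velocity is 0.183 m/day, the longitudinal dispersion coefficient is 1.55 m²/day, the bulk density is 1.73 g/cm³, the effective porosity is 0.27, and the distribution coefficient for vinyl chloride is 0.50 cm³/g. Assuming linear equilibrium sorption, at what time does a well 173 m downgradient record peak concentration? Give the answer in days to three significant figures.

3780 days

Retardation factor R = 1 + ρ_b·K_d/n = 1 + 1.73 × 0.50/0.27 = 4.204.
Sorption retards both mechanisms: v_R = v/R = 0.04353 m/day, D_R = D/R = 0.3687 m²/day.
Peak time from v_R²t² + 2D_R t − x² = 0: t = (√(D_R² + v_R²x²) − D_R)/v_R².
√(D_R² + v_R²x²) = √(0.3687² + 0.04353² × 173²) = 7.540; v_R² = 0.001895.
t = (7.540 − 0.3687)/0.001895 = 3780 days.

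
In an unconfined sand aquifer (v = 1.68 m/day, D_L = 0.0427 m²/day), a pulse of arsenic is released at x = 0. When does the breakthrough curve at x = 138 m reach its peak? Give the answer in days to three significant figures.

For the 1D instantaneous-source solution, setting ∂C/∂t = 0 at fixed x gives v²t² + 2Dt − x² = 0, so t = (√(D² + v²x²) − D)/v².
√(D² + v²x²) = √(0.0427² + 1.68² × 138²) = 231.8; v² = 2.8224.
t = (231.8 − 0.0427)/2.8224 = 82.1 days (vs. the pure-advection estimate x/v = 82.1 d).

82.1 days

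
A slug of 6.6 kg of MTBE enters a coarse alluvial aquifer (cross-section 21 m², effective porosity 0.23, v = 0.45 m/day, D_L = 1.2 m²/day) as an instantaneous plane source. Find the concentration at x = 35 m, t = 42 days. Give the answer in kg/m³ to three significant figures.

For an instantaneous plane source, C(x,t) = M/(n_e·A·√(4πDt)) · exp(−(x−vt)²/(4Dt)), with n_e·A the pore (flow) area.
Plume center vt = 0.45 × 42 = 18.9 m, so the well at 35 m is 16.1 m downgradient of the peak.
√(4πDt) = 25.17 m, giving peak height M/(n_e·A·√(4πDt)) = 6.6/(0.23 × 21 × 25.17) = 0.05429 kg/m³.
(x−vt)²/(4Dt) = (16.1)²/(4 × 1.2 × 42) = 1.286; exp(−1.286) = 0.2764.
C = 0.05429 × 0.2764 = 0.0150 kg/m³.

0.0150 kg/m³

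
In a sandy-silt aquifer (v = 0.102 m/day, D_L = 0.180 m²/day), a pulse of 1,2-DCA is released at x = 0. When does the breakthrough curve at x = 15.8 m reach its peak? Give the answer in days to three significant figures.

139 days

For the 1D instantaneous-source solution, setting ∂C/∂t = 0 at fixed x gives v²t² + 2Dt − x² = 0, so t = (√(D² + v²x²) − D)/v².
√(D² + v²x²) = √(0.180² + 0.102² × 15.8²) = 1.622; v² = 0.010404.
t = (1.622 − 0.180)/0.010404 = 139 days (vs. the pure-advection estimate x/v = 155 d).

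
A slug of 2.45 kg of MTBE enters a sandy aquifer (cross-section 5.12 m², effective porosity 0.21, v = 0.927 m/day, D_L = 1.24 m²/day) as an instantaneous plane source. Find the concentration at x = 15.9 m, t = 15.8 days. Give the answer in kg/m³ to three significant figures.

0.142 kg/m³

For an instantaneous plane source, C(x,t) = M/(n_e·A·√(4πDt)) · exp(−(x−vt)²/(4Dt)), with n_e·A the pore (flow) area.
Plume center vt = 0.927 × 15.8 = 14.6466 m, so the well at 15.9 m is 1.2534 m downgradient of the peak.
√(4πDt) = 15.69 m, giving peak height M/(n_e·A·√(4πDt)) = 2.45/(0.21 × 5.12 × 15.69) = 0.1452 kg/m³.
(x−vt)²/(4Dt) = (1.2534)²/(4 × 1.24 × 15.8) = 0.02005; exp(−0.02005) = 0.9801.
C = 0.1452 × 0.9801 = 0.142 kg/m³.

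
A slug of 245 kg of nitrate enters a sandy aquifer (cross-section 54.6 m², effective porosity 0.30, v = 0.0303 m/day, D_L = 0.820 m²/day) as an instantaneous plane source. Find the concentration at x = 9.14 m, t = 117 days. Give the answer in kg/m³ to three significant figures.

For an instantaneous plane source, C(x,t) = M/(n_e·A·√(4πDt)) · exp(−(x−vt)²/(4Dt)), with n_e·A the pore (flow) area.
Plume center vt = 0.0303 × 117 = 3.5451 m, so the well at 9.14 m is 5.5949 m downgradient of the peak.
√(4πDt) = 34.72 m, giving peak height M/(n_e·A·√(4πDt)) = 245/(0.30 × 54.6 × 34.72) = 0.4308 kg/m³.
(x−vt)²/(4Dt) = (5.5949)²/(4 × 0.820 × 117) = 0.08157; exp(−0.08157) = 0.9217.
C = 0.4308 × 0.9217 = 0.397 kg/m³.

0.397 kg/m³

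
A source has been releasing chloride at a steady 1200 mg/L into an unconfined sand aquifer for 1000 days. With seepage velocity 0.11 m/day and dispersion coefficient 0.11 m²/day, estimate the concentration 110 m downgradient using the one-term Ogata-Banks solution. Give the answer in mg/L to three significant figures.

For a continuous step input, C/C₀ ≈ ½·erfc((x−vt)/(2√(Dt))).
vt = 0.11 × 1000 = 110 m and 2√(Dt) = 2√(0.11 × 1000) = 20.98 m.
Argument (x−vt)/(2√(Dt)) = (110 − 110)/20.98 = 0; ½·erfc(0) = 0.5000.
C = 1200 × 0.5000 = 600 mg/L.

600 mg/L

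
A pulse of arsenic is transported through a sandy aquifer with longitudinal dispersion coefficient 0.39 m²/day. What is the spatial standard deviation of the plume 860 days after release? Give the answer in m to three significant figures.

Dispersive spreading gives a Gaussian with σ² = 2Dt; advection only shifts the center.
σ = √(2 × 0.39 × 860) = 25.9 m.

25.9 m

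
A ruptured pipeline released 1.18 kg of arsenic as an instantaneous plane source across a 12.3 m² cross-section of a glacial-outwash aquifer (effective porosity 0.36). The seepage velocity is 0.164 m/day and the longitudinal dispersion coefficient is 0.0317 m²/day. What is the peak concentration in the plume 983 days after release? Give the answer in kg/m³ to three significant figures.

0.0135 kg/m³

The peak of an instantaneous 1D plume sits at x = vt; there the Gaussian factor is 1 and C_max = M/(n_e·A·√(4πDt)), where n_e·A is the pore area the mass is dissolved in.
√(4πDt) = √(4π × 0.0317 × 983) = 19.79 m, so C_max = 1.18/(0.36 × 12.3 × 19.79) = 0.0135 kg/m³.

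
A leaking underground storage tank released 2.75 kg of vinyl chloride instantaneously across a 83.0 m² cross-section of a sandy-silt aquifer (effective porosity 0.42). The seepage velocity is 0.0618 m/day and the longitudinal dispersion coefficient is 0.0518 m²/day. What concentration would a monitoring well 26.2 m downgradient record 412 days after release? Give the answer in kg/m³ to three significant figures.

For an instantaneous plane source, C(x,t) = M/(n_e·A·√(4πDt)) · exp(−(x−vt)²/(4Dt)), with n_e·A the pore (flow) area.
Plume center vt = 0.0618 × 412 = 25.4616 m, so the well at 26.2 m is 0.7384 m downgradient of the peak.
√(4πDt) = 16.38 m, giving peak height M/(n_e·A·√(4πDt)) = 2.75/(0.42 × 83.0 × 16.38) = 0.004816 kg/m³.
(x−vt)²/(4Dt) = (0.7384)²/(4 × 0.0518 × 412) = 0.006387; exp(−0.006387) = 0.9936.
C = 0.004816 × 0.9936 = 0.00479 kg/m³.

0.00479 kg/m³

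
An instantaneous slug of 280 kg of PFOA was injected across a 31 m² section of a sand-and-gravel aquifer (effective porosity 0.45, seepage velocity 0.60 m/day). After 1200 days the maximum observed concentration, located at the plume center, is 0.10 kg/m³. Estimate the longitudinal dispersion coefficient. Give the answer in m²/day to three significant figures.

2.67 m²/day

At the plume center C_max = M/(n_e·A·√(4πDt)), so D = M²/(4πt·(n_e·A·C_max)²).
n_e·A·C_max = 0.45 × 31 × 0.10 = 1.395 kg/m.
D = 280²/(4π × 1200 × 1.395²) = 2.67 m²/day.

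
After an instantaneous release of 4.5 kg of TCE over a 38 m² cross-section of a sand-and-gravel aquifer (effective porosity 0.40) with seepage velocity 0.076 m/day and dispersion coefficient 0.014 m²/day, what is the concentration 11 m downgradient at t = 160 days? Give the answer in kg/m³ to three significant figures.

0.0480 kg/m³

For an instantaneous plane source, C(x,t) = M/(n_e·A·√(4πDt)) · exp(−(x−vt)²/(4Dt)), with n_e·A the pore (flow) area.
Plume center vt = 0.076 × 160 = 12.16 m, so the well at 11 m is 1.16 m upgradient of the peak.
√(4πDt) = 5.306 m, giving peak height M/(n_e·A·√(4πDt)) = 4.5/(0.40 × 38 × 5.306) = 0.05580 kg/m³.
(x−vt)²/(4Dt) = (-1.16)²/(4 × 0.014 × 160) = 0.1502; exp(−0.1502) = 0.8605.
C = 0.05580 × 0.8605 = 0.0480 kg/m³.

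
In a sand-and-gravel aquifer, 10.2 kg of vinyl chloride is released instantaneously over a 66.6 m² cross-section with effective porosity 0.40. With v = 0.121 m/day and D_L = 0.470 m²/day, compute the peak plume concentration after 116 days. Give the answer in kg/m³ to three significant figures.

The peak of an instantaneous 1D plume sits at x = vt; there the Gaussian factor is 1 and C_max = M/(n_e·A·√(4πDt)), where n_e·A is the pore area the mass is dissolved in.
√(4πDt) = √(4π × 0.470 × 116) = 26.17 m, so C_max = 10.2/(0.40 × 66.6 × 26.17) = 0.0146 kg/m³.

0.0146 kg/m³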